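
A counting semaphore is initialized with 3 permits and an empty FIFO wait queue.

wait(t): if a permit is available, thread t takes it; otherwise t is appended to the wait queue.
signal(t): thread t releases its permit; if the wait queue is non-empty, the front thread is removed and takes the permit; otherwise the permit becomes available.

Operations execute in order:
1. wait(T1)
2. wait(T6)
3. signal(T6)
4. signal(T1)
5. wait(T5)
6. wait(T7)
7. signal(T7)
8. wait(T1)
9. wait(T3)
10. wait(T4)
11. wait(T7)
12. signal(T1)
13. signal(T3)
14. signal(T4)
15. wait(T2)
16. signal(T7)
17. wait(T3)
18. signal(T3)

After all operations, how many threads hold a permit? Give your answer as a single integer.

Step 1: wait(T1) -> count=2 queue=[] holders={T1}
Step 2: wait(T6) -> count=1 queue=[] holders={T1,T6}
Step 3: signal(T6) -> count=2 queue=[] holders={T1}
Step 4: signal(T1) -> count=3 queue=[] holders={none}
Step 5: wait(T5) -> count=2 queue=[] holders={T5}
Step 6: wait(T7) -> count=1 queue=[] holders={T5,T7}
Step 7: signal(T7) -> count=2 queue=[] holders={T5}
Step 8: wait(T1) -> count=1 queue=[] holders={T1,T5}
Step 9: wait(T3) -> count=0 queue=[] holders={T1,T3,T5}
Step 10: wait(T4) -> count=0 queue=[T4] holders={T1,T3,T5}
Step 11: wait(T7) -> count=0 queue=[T4,T7] holders={T1,T3,T5}
Step 12: signal(T1) -> count=0 queue=[T7] holders={T3,T4,T5}
Step 13: signal(T3) -> count=0 queue=[] holders={T4,T5,T7}
Step 14: signal(T4) -> count=1 queue=[] holders={T5,T7}
Step 15: wait(T2) -> count=0 queue=[] holders={T2,T5,T7}
Step 16: signal(T7) -> count=1 queue=[] holders={T2,T5}
Step 17: wait(T3) -> count=0 queue=[] holders={T2,T3,T5}
Step 18: signal(T3) -> count=1 queue=[] holders={T2,T5}
Final holders: {T2,T5} -> 2 thread(s)

Answer: 2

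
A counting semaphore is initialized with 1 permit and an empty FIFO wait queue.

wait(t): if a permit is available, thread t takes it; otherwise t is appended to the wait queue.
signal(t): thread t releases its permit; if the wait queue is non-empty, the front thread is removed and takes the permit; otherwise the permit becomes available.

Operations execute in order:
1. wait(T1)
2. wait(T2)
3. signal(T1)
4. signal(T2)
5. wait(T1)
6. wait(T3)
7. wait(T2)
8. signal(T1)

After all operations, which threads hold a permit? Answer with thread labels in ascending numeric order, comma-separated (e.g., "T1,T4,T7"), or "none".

Step 1: wait(T1) -> count=0 queue=[] holders={T1}
Step 2: wait(T2) -> count=0 queue=[T2] holders={T1}
Step 3: signal(T1) -> count=0 queue=[] holders={T2}
Step 4: signal(T2) -> count=1 queue=[] holders={none}
Step 5: wait(T1) -> count=0 queue=[] holders={T1}
Step 6: wait(T3) -> count=0 queue=[T3] holders={T1}
Step 7: wait(T2) -> count=0 queue=[T3,T2] holders={T1}
Step 8: signal(T1) -> count=0 queue=[T2] holders={T3}
Final holders: T3

Answer: T3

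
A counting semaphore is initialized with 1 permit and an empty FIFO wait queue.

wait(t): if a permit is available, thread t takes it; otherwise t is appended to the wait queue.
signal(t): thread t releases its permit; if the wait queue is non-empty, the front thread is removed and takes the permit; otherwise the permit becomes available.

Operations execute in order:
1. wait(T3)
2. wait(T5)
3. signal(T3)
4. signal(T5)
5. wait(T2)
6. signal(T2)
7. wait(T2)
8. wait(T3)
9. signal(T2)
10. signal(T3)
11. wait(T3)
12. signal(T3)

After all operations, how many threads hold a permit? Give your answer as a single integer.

Step 1: wait(T3) -> count=0 queue=[] holders={T3}
Step 2: wait(T5) -> count=0 queue=[T5] holders={T3}
Step 3: signal(T3) -> count=0 queue=[] holders={T5}
Step 4: signal(T5) -> count=1 queue=[] holders={none}
Step 5: wait(T2) -> count=0 queue=[] holders={T2}
Step 6: signal(T2) -> count=1 queue=[] holders={none}
Step 7: wait(T2) -> count=0 queue=[] holders={T2}
Step 8: wait(T3) -> count=0 queue=[T3] holders={T2}
Step 9: signal(T2) -> count=0 queue=[] holders={T3}
Step 10: signal(T3) -> count=1 queue=[] holders={none}
Step 11: wait(T3) -> count=0 queue=[] holders={T3}
Step 12: signal(T3) -> count=1 queue=[] holders={none}
Final holders: {none} -> 0 thread(s)

Answer: 0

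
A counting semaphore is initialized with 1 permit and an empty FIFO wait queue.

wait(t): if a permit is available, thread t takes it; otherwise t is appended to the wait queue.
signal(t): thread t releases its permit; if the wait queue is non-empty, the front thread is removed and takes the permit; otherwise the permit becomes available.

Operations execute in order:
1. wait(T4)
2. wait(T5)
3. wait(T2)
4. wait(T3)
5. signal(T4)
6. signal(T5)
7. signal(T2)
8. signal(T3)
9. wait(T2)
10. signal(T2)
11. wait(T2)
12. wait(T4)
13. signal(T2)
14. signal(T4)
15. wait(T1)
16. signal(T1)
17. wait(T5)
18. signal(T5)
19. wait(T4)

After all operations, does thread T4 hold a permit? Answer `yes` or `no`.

Step 1: wait(T4) -> count=0 queue=[] holders={T4}
Step 2: wait(T5) -> count=0 queue=[T5] holders={T4}
Step 3: wait(T2) -> count=0 queue=[T5,T2] holders={T4}
Step 4: wait(T3) -> count=0 queue=[T5,T2,T3] holders={T4}
Step 5: signal(T4) -> count=0 queue=[T2,T3] holders={T5}
Step 6: signal(T5) -> count=0 queue=[T3] holders={T2}
Step 7: signal(T2) -> count=0 queue=[] holders={T3}
Step 8: signal(T3) -> count=1 queue=[] holders={none}
Step 9: wait(T2) -> count=0 queue=[] holders={T2}
Step 10: signal(T2) -> count=1 queue=[] holders={none}
Step 11: wait(T2) -> count=0 queue=[] holders={T2}
Step 12: wait(T4) -> count=0 queue=[T4] holders={T2}
Step 13: signal(T2) -> count=0 queue=[] holders={T4}
Step 14: signal(T4) -> count=1 queue=[] holders={none}
Step 15: wait(T1) -> count=0 queue=[] holders={T1}
Step 16: signal(T1) -> count=1 queue=[] holders={none}
Step 17: wait(T5) -> count=0 queue=[] holders={T5}
Step 18: signal(T5) -> count=1 queue=[] holders={none}
Step 19: wait(T4) -> count=0 queue=[] holders={T4}
Final holders: {T4} -> T4 in holders

Answer: yes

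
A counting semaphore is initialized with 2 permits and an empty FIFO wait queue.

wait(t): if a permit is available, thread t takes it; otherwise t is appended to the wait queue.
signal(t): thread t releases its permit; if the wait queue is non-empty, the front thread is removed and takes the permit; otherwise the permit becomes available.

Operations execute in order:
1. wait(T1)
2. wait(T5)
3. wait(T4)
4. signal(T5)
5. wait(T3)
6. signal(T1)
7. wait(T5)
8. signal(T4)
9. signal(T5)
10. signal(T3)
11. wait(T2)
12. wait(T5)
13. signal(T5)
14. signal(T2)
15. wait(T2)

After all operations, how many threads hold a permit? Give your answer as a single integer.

Answer: 1

Derivation:
Step 1: wait(T1) -> count=1 queue=[] holders={T1}
Step 2: wait(T5) -> count=0 queue=[] holders={T1,T5}
Step 3: wait(T4) -> count=0 queue=[T4] holders={T1,T5}
Step 4: signal(T5) -> count=0 queue=[] holders={T1,T4}
Step 5: wait(T3) -> count=0 queue=[T3] holders={T1,T4}
Step 6: signal(T1) -> count=0 queue=[] holders={T3,T4}
Step 7: wait(T5) -> count=0 queue=[T5] holders={T3,T4}
Step 8: signal(T4) -> count=0 queue=[] holders={T3,T5}
Step 9: signal(T5) -> count=1 queue=[] holders={T3}
Step 10: signal(T3) -> count=2 queue=[] holders={none}
Step 11: wait(T2) -> count=1 queue=[] holders={T2}
Step 12: wait(T5) -> count=0 queue=[] holders={T2,T5}
Step 13: signal(T5) -> count=1 queue=[] holders={T2}
Step 14: signal(T2) -> count=2 queue=[] holders={none}
Step 15: wait(T2) -> count=1 queue=[] holders={T2}
Final holders: {T2} -> 1 thread(s)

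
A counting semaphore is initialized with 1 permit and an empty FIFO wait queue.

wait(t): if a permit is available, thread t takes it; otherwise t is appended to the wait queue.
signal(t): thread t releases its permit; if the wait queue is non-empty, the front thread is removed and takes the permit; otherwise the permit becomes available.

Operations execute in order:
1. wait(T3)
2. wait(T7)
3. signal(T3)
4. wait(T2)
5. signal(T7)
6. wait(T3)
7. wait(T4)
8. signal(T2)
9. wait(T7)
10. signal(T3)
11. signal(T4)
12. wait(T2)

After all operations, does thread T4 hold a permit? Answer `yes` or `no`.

Answer: no

Derivation:
Step 1: wait(T3) -> count=0 queue=[] holders={T3}
Step 2: wait(T7) -> count=0 queue=[T7] holders={T3}
Step 3: signal(T3) -> count=0 queue=[] holders={T7}
Step 4: wait(T2) -> count=0 queue=[T2] holders={T7}
Step 5: signal(T7) -> count=0 queue=[] holders={T2}
Step 6: wait(T3) -> count=0 queue=[T3] holders={T2}
Step 7: wait(T4) -> count=0 queue=[T3,T4] holders={T2}
Step 8: signal(T2) -> count=0 queue=[T4] holders={T3}
Step 9: wait(T7) -> count=0 queue=[T4,T7] holders={T3}
Step 10: signal(T3) -> count=0 queue=[T7] holders={T4}
Step 11: signal(T4) -> count=0 queue=[] holders={T7}
Step 12: wait(T2) -> count=0 queue=[T2] holders={T7}
Final holders: {T7} -> T4 not in holders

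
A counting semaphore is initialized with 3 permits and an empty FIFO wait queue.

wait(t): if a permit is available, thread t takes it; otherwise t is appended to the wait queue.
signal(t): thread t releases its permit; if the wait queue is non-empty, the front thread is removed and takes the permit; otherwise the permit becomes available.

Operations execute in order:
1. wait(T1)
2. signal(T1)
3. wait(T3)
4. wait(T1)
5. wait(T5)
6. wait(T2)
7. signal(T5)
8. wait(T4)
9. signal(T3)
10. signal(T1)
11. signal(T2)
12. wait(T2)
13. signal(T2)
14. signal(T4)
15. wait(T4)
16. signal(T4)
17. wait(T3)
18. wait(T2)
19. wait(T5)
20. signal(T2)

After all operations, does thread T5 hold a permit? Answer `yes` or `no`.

Step 1: wait(T1) -> count=2 queue=[] holders={T1}
Step 2: signal(T1) -> count=3 queue=[] holders={none}
Step 3: wait(T3) -> count=2 queue=[] holders={T3}
Step 4: wait(T1) -> count=1 queue=[] holders={T1,T3}
Step 5: wait(T5) -> count=0 queue=[] holders={T1,T3,T5}
Step 6: wait(T2) -> count=0 queue=[T2] holders={T1,T3,T5}
Step 7: signal(T5) -> count=0 queue=[] holders={T1,T2,T3}
Step 8: wait(T4) -> count=0 queue=[T4] holders={T1,T2,T3}
Step 9: signal(T3) -> count=0 queue=[] holders={T1,T2,T4}
Step 10: signal(T1) -> count=1 queue=[] holders={T2,T4}
Step 11: signal(T2) -> count=2 queue=[] holders={T4}
Step 12: wait(T2) -> count=1 queue=[] holders={T2,T4}
Step 13: signal(T2) -> count=2 queue=[] holders={T4}
Step 14: signal(T4) -> count=3 queue=[] holders={none}
Step 15: wait(T4) -> count=2 queue=[] holders={T4}
Step 16: signal(T4) -> count=3 queue=[] holders={none}
Step 17: wait(T3) -> count=2 queue=[] holders={T3}
Step 18: wait(T2) -> count=1 queue=[] holders={T2,T3}
Step 19: wait(T5) -> count=0 queue=[] holders={T2,T3,T5}
Step 20: signal(T2) -> count=1 queue=[] holders={T3,T5}
Final holders: {T3,T5} -> T5 in holders

Answer: yes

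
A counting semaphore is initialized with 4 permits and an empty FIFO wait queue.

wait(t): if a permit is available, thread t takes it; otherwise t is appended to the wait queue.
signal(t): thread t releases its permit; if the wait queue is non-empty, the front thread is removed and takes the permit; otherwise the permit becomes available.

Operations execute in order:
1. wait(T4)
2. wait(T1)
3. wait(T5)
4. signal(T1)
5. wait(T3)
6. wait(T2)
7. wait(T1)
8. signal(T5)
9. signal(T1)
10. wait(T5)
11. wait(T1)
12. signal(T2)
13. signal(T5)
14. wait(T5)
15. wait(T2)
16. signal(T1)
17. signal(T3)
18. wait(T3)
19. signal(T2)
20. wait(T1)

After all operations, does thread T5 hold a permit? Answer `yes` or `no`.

Answer: yes

Derivation:
Step 1: wait(T4) -> count=3 queue=[] holders={T4}
Step 2: wait(T1) -> count=2 queue=[] holders={T1,T4}
Step 3: wait(T5) -> count=1 queue=[] holders={T1,T4,T5}
Step 4: signal(T1) -> count=2 queue=[] holders={T4,T5}
Step 5: wait(T3) -> count=1 queue=[] holders={T3,T4,T5}
Step 6: wait(T2) -> count=0 queue=[] holders={T2,T3,T4,T5}
Step 7: wait(T1) -> count=0 queue=[T1] holders={T2,T3,T4,T5}
Step 8: signal(T5) -> count=0 queue=[] holders={T1,T2,T3,T4}
Step 9: signal(T1) -> count=1 queue=[] holders={T2,T3,T4}
Step 10: wait(T5) -> count=0 queue=[] holders={T2,T3,T4,T5}
Step 11: wait(T1) -> count=0 queue=[T1] holders={T2,T3,T4,T5}
Step 12: signal(T2) -> count=0 queue=[] holders={T1,T3,T4,T5}
Step 13: signal(T5) -> count=1 queue=[] holders={T1,T3,T4}
Step 14: wait(T5) -> count=0 queue=[] holders={T1,T3,T4,T5}
Step 15: wait(T2) -> count=0 queue=[T2] holders={T1,T3,T4,T5}
Step 16: signal(T1) -> count=0 queue=[] holders={T2,T3,T4,T5}
Step 17: signal(T3) -> count=1 queue=[] holders={T2,T4,T5}
Step 18: wait(T3) -> count=0 queue=[] holders={T2,T3,T4,T5}
Step 19: signal(T2) -> count=1 queue=[] holders={T3,T4,T5}
Step 20: wait(T1) -> count=0 queue=[] holders={T1,T3,T4,T5}
Final holders: {T1,T3,T4,T5} -> T5 in holders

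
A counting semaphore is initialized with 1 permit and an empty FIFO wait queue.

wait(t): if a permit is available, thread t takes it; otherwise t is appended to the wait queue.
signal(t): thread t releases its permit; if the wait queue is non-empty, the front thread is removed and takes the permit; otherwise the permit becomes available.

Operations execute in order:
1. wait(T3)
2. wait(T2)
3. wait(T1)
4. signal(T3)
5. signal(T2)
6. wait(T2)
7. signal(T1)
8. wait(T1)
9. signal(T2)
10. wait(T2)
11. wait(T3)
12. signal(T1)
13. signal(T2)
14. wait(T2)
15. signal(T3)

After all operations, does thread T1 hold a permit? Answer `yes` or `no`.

Step 1: wait(T3) -> count=0 queue=[] holders={T3}
Step 2: wait(T2) -> count=0 queue=[T2] holders={T3}
Step 3: wait(T1) -> count=0 queue=[T2,T1] holders={T3}
Step 4: signal(T3) -> count=0 queue=[T1] holders={T2}
Step 5: signal(T2) -> count=0 queue=[] holders={T1}
Step 6: wait(T2) -> count=0 queue=[T2] holders={T1}
Step 7: signal(T1) -> count=0 queue=[] holders={T2}
Step 8: wait(T1) -> count=0 queue=[T1] holders={T2}
Step 9: signal(T2) -> count=0 queue=[] holders={T1}
Step 10: wait(T2) -> count=0 queue=[T2] holders={T1}
Step 11: wait(T3) -> count=0 queue=[T2,T3] holders={T1}
Step 12: signal(T1) -> count=0 queue=[T3] holders={T2}
Step 13: signal(T2) -> count=0 queue=[] holders={T3}
Step 14: wait(T2) -> count=0 queue=[T2] holders={T3}
Step 15: signal(T3) -> count=0 queue=[] holders={T2}
Final holders: {T2} -> T1 not in holders

Answer: no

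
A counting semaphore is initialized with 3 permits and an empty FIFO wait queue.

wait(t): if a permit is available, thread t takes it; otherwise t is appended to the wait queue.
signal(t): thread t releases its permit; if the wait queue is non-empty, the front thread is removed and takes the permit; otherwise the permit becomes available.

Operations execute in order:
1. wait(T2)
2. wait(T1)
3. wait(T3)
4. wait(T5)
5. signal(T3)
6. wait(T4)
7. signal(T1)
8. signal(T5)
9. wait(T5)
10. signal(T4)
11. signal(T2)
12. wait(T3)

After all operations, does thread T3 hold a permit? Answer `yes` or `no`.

Answer: yes

Derivation:
Step 1: wait(T2) -> count=2 queue=[] holders={T2}
Step 2: wait(T1) -> count=1 queue=[] holders={T1,T2}
Step 3: wait(T3) -> count=0 queue=[] holders={T1,T2,T3}
Step 4: wait(T5) -> count=0 queue=[T5] holders={T1,T2,T3}
Step 5: signal(T3) -> count=0 queue=[] holders={T1,T2,T5}
Step 6: wait(T4) -> count=0 queue=[T4] holders={T1,T2,T5}
Step 7: signal(T1) -> count=0 queue=[] holders={T2,T4,T5}
Step 8: signal(T5) -> count=1 queue=[] holders={T2,T4}
Step 9: wait(T5) -> count=0 queue=[] holders={T2,T4,T5}
Step 10: signal(T4) -> count=1 queue=[] holders={T2,T5}
Step 11: signal(T2) -> count=2 queue=[] holders={T5}
Step 12: wait(T3) -> count=1 queue=[] holders={T3,T5}
Final holders: {T3,T5} -> T3 in holders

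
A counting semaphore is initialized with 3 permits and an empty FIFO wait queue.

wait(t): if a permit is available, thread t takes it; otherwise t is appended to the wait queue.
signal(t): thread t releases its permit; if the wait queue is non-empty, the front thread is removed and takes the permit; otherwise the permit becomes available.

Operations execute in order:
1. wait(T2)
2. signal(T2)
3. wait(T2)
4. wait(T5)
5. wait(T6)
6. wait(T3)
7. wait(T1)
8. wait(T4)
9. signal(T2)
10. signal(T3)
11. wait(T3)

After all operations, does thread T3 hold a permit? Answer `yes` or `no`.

Answer: no

Derivation:
Step 1: wait(T2) -> count=2 queue=[] holders={T2}
Step 2: signal(T2) -> count=3 queue=[] holders={none}
Step 3: wait(T2) -> count=2 queue=[] holders={T2}
Step 4: wait(T5) -> count=1 queue=[] holders={T2,T5}
Step 5: wait(T6) -> count=0 queue=[] holders={T2,T5,T6}
Step 6: wait(T3) -> count=0 queue=[T3] holders={T2,T5,T6}
Step 7: wait(T1) -> count=0 queue=[T3,T1] holders={T2,T5,T6}
Step 8: wait(T4) -> count=0 queue=[T3,T1,T4] holders={T2,T5,T6}
Step 9: signal(T2) -> count=0 queue=[T1,T4] holders={T3,T5,T6}
Step 10: signal(T3) -> count=0 queue=[T4] holders={T1,T5,T6}
Step 11: wait(T3) -> count=0 queue=[T4,T3] holders={T1,T5,T6}
Final holders: {T1,T5,T6} -> T3 not in holders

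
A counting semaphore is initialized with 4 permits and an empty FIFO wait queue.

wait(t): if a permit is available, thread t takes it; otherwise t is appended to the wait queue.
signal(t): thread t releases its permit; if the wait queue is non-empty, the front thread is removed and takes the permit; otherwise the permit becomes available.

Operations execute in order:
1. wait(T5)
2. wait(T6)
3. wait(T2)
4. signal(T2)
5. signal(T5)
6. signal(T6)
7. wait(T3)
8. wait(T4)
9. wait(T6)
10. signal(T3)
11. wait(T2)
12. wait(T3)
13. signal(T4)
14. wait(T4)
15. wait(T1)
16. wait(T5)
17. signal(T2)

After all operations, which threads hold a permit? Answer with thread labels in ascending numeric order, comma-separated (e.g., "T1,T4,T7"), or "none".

Answer: T1,T3,T4,T6

Derivation:
Step 1: wait(T5) -> count=3 queue=[] holders={T5}
Step 2: wait(T6) -> count=2 queue=[] holders={T5,T6}
Step 3: wait(T2) -> count=1 queue=[] holders={T2,T5,T6}
Step 4: signal(T2) -> count=2 queue=[] holders={T5,T6}
Step 5: signal(T5) -> count=3 queue=[] holders={T6}
Step 6: signal(T6) -> count=4 queue=[] holders={none}
Step 7: wait(T3) -> count=3 queue=[] holders={T3}
Step 8: wait(T4) -> count=2 queue=[] holders={T3,T4}
Step 9: wait(T6) -> count=1 queue=[] holders={T3,T4,T6}
Step 10: signal(T3) -> count=2 queue=[] holders={T4,T6}
Step 11: wait(T2) -> count=1 queue=[] holders={T2,T4,T6}
Step 12: wait(T3) -> count=0 queue=[] holders={T2,T3,T4,T6}
Step 13: signal(T4) -> count=1 queue=[] holders={T2,T3,T6}
Step 14: wait(T4) -> count=0 queue=[] holders={T2,T3,T4,T6}
Step 15: wait(T1) -> count=0 queue=[T1] holders={T2,T3,T4,T6}
Step 16: wait(T5) -> count=0 queue=[T1,T5] holders={T2,T3,T4,T6}
Step 17: signal(T2) -> count=0 queue=[T5] holders={T1,T3,T4,T6}
Final holders: T1,T3,T4,T6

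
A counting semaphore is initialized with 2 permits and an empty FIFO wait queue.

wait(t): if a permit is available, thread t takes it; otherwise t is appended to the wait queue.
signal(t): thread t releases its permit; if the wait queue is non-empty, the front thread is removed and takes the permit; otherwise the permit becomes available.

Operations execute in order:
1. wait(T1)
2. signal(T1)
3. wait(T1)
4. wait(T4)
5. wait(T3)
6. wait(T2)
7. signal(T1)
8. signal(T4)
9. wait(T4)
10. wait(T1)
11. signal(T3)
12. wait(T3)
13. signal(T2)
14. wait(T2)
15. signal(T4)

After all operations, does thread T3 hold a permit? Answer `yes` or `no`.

Answer: yes

Derivation:
Step 1: wait(T1) -> count=1 queue=[] holders={T1}
Step 2: signal(T1) -> count=2 queue=[] holders={none}
Step 3: wait(T1) -> count=1 queue=[] holders={T1}
Step 4: wait(T4) -> count=0 queue=[] holders={T1,T4}
Step 5: wait(T3) -> count=0 queue=[T3] holders={T1,T4}
Step 6: wait(T2) -> count=0 queue=[T3,T2] holders={T1,T4}
Step 7: signal(T1) -> count=0 queue=[T2] holders={T3,T4}
Step 8: signal(T4) -> count=0 queue=[] holders={T2,T3}
Step 9: wait(T4) -> count=0 queue=[T4] holders={T2,T3}
Step 10: wait(T1) -> count=0 queue=[T4,T1] holders={T2,T3}
Step 11: signal(T3) -> count=0 queue=[T1] holders={T2,T4}
Step 12: wait(T3) -> count=0 queue=[T1,T3] holders={T2,T4}
Step 13: signal(T2) -> count=0 queue=[T3] holders={T1,T4}
Step 14: wait(T2) -> count=0 queue=[T3,T2] holders={T1,T4}
Step 15: signal(T4) -> count=0 queue=[T2] holders={T1,T3}
Final holders: {T1,T3} -> T3 in holders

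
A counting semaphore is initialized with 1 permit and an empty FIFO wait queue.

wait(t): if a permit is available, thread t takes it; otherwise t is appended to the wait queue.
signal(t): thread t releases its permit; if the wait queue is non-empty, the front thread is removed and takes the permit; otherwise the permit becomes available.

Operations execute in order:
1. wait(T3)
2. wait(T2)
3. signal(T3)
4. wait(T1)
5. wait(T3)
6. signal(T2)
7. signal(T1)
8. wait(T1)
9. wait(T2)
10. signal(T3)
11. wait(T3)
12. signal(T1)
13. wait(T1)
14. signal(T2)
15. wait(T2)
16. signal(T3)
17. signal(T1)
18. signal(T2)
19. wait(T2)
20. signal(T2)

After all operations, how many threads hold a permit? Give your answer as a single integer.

Answer: 0

Derivation:
Step 1: wait(T3) -> count=0 queue=[] holders={T3}
Step 2: wait(T2) -> count=0 queue=[T2] holders={T3}
Step 3: signal(T3) -> count=0 queue=[] holders={T2}
Step 4: wait(T1) -> count=0 queue=[T1] holders={T2}
Step 5: wait(T3) -> count=0 queue=[T1,T3] holders={T2}
Step 6: signal(T2) -> count=0 queue=[T3] holders={T1}
Step 7: signal(T1) -> count=0 queue=[] holders={T3}
Step 8: wait(T1) -> count=0 queue=[T1] holders={T3}
Step 9: wait(T2) -> count=0 queue=[T1,T2] holders={T3}
Step 10: signal(T3) -> count=0 queue=[T2] holders={T1}
Step 11: wait(T3) -> count=0 queue=[T2,T3] holders={T1}
Step 12: signal(T1) -> count=0 queue=[T3] holders={T2}
Step 13: wait(T1) -> count=0 queue=[T3,T1] holders={T2}
Step 14: signal(T2) -> count=0 queue=[T1] holders={T3}
Step 15: wait(T2) -> count=0 queue=[T1,T2] holders={T3}
Step 16: signal(T3) -> count=0 queue=[T2] holders={T1}
Step 17: signal(T1) -> count=0 queue=[] holders={T2}
Step 18: signal(T2) -> count=1 queue=[] holders={none}
Step 19: wait(T2) -> count=0 queue=[] holders={T2}
Step 20: signal(T2) -> count=1 queue=[] holders={none}
Final holders: {none} -> 0 thread(s)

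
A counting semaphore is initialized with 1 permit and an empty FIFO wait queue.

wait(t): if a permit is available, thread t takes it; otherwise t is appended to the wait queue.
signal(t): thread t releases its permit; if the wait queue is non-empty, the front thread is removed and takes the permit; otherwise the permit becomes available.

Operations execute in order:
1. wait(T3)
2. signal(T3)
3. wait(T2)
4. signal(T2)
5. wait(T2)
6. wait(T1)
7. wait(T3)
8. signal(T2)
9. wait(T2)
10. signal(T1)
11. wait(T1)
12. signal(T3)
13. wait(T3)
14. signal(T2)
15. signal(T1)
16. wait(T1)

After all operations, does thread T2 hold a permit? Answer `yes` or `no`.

Step 1: wait(T3) -> count=0 queue=[] holders={T3}
Step 2: signal(T3) -> count=1 queue=[] holders={none}
Step 3: wait(T2) -> count=0 queue=[] holders={T2}
Step 4: signal(T2) -> count=1 queue=[] holders={none}
Step 5: wait(T2) -> count=0 queue=[] holders={T2}
Step 6: wait(T1) -> count=0 queue=[T1] holders={T2}
Step 7: wait(T3) -> count=0 queue=[T1,T3] holders={T2}
Step 8: signal(T2) -> count=0 queue=[T3] holders={T1}
Step 9: wait(T2) -> count=0 queue=[T3,T2] holders={T1}
Step 10: signal(T1) -> count=0 queue=[T2] holders={T3}
Step 11: wait(T1) -> count=0 queue=[T2,T1] holders={T3}
Step 12: signal(T3) -> count=0 queue=[T1] holders={T2}
Step 13: wait(T3) -> count=0 queue=[T1,T3] holders={T2}
Step 14: signal(T2) -> count=0 queue=[T3] holders={T1}
Step 15: signal(T1) -> count=0 queue=[] holders={T3}
Step 16: wait(T1) -> count=0 queue=[T1] holders={T3}
Final holders: {T3} -> T2 not in holders

Answer: no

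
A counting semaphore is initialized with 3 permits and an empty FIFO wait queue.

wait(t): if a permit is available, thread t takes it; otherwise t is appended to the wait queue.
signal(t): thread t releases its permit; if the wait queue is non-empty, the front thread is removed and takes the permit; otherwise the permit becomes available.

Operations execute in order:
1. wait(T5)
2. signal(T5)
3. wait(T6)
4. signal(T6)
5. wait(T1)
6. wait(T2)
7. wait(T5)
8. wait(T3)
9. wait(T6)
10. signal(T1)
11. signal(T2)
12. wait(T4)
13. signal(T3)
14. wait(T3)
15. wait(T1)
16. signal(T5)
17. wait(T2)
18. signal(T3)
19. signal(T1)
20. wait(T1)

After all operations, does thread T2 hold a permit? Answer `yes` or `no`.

Answer: yes

Derivation:
Step 1: wait(T5) -> count=2 queue=[] holders={T5}
Step 2: signal(T5) -> count=3 queue=[] holders={none}
Step 3: wait(T6) -> count=2 queue=[] holders={T6}
Step 4: signal(T6) -> count=3 queue=[] holders={none}
Step 5: wait(T1) -> count=2 queue=[] holders={T1}
Step 6: wait(T2) -> count=1 queue=[] holders={T1,T2}
Step 7: wait(T5) -> count=0 queue=[] holders={T1,T2,T5}
Step 8: wait(T3) -> count=0 queue=[T3] holders={T1,T2,T5}
Step 9: wait(T6) -> count=0 queue=[T3,T6] holders={T1,T2,T5}
Step 10: signal(T1) -> count=0 queue=[T6] holders={T2,T3,T5}
Step 11: signal(T2) -> count=0 queue=[] holders={T3,T5,T6}
Step 12: wait(T4) -> count=0 queue=[T4] holders={T3,T5,T6}
Step 13: signal(T3) -> count=0 queue=[] holders={T4,T5,T6}
Step 14: wait(T3) -> count=0 queue=[T3] holders={T4,T5,T6}
Step 15: wait(T1) -> count=0 queue=[T3,T1] holders={T4,T5,T6}
Step 16: signal(T5) -> count=0 queue=[T1] holders={T3,T4,T6}
Step 17: wait(T2) -> count=0 queue=[T1,T2] holders={T3,T4,T6}
Step 18: signal(T3) -> count=0 queue=[T2] holders={T1,T4,T6}
Step 19: signal(T1) -> count=0 queue=[] holders={T2,T4,T6}
Step 20: wait(T1) -> count=0 queue=[T1] holders={T2,T4,T6}
Final holders: {T2,T4,T6} -> T2 in holders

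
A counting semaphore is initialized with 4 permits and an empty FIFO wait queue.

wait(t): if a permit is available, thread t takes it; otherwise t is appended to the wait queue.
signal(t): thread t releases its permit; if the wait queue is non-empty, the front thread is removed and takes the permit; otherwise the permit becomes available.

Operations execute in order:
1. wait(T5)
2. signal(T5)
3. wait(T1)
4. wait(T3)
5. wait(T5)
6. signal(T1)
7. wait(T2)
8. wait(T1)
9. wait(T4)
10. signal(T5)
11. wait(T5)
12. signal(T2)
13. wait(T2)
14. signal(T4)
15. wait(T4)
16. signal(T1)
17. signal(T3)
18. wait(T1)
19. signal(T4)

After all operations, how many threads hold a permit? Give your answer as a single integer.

Answer: 3

Derivation:
Step 1: wait(T5) -> count=3 queue=[] holders={T5}
Step 2: signal(T5) -> count=4 queue=[] holders={none}
Step 3: wait(T1) -> count=3 queue=[] holders={T1}
Step 4: wait(T3) -> count=2 queue=[] holders={T1,T3}
Step 5: wait(T5) -> count=1 queue=[] holders={T1,T3,T5}
Step 6: signal(T1) -> count=2 queue=[] holders={T3,T5}
Step 7: wait(T2) -> count=1 queue=[] holders={T2,T3,T5}
Step 8: wait(T1) -> count=0 queue=[] holders={T1,T2,T3,T5}
Step 9: wait(T4) -> count=0 queue=[T4] holders={T1,T2,T3,T5}
Step 10: signal(T5) -> count=0 queue=[] holders={T1,T2,T3,T4}
Step 11: wait(T5) -> count=0 queue=[T5] holders={T1,T2,T3,T4}
Step 12: signal(T2) -> count=0 queue=[] holders={T1,T3,T4,T5}
Step 13: wait(T2) -> count=0 queue=[T2] holders={T1,T3,T4,T5}
Step 14: signal(T4) -> count=0 queue=[] holders={T1,T2,T3,T5}
Step 15: wait(T4) -> count=0 queue=[T4] holders={T1,T2,T3,T5}
Step 16: signal(T1) -> count=0 queue=[] holders={T2,T3,T4,T5}
Step 17: signal(T3) -> count=1 queue=[] holders={T2,T4,T5}
Step 18: wait(T1) -> count=0 queue=[] holders={T1,T2,T4,T5}
Step 19: signal(T4) -> count=1 queue=[] holders={T1,T2,T5}
Final holders: {T1,T2,T5} -> 3 thread(s)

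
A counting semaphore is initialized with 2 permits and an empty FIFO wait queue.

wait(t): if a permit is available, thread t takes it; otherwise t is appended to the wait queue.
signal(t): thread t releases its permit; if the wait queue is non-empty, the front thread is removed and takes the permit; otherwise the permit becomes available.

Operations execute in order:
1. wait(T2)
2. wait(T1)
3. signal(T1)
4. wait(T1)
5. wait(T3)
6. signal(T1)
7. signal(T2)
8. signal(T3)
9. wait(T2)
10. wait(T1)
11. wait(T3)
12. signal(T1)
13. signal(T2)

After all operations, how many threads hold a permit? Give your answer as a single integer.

Answer: 1

Derivation:
Step 1: wait(T2) -> count=1 queue=[] holders={T2}
Step 2: wait(T1) -> count=0 queue=[] holders={T1,T2}
Step 3: signal(T1) -> count=1 queue=[] holders={T2}
Step 4: wait(T1) -> count=0 queue=[] holders={T1,T2}
Step 5: wait(T3) -> count=0 queue=[T3] holders={T1,T2}
Step 6: signal(T1) -> count=0 queue=[] holders={T2,T3}
Step 7: signal(T2) -> count=1 queue=[] holders={T3}
Step 8: signal(T3) -> count=2 queue=[] holders={none}
Step 9: wait(T2) -> count=1 queue=[] holders={T2}
Step 10: wait(T1) -> count=0 queue=[] holders={T1,T2}
Step 11: wait(T3) -> count=0 queue=[T3] holders={T1,T2}
Step 12: signal(T1) -> count=0 queue=[] holders={T2,T3}
Step 13: signal(T2) -> count=1 queue=[] holders={T3}
Final holders: {T3} -> 1 thread(s)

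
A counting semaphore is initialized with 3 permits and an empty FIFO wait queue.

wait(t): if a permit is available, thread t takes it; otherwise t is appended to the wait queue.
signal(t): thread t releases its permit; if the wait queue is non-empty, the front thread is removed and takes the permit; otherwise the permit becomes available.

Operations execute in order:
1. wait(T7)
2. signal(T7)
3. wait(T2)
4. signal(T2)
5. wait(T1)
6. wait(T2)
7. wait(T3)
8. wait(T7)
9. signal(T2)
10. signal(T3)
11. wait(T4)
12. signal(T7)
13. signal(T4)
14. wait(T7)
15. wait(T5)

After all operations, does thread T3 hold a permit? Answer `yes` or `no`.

Answer: no

Derivation:
Step 1: wait(T7) -> count=2 queue=[] holders={T7}
Step 2: signal(T7) -> count=3 queue=[] holders={none}
Step 3: wait(T2) -> count=2 queue=[] holders={T2}
Step 4: signal(T2) -> count=3 queue=[] holders={none}
Step 5: wait(T1) -> count=2 queue=[] holders={T1}
Step 6: wait(T2) -> count=1 queue=[] holders={T1,T2}
Step 7: wait(T3) -> count=0 queue=[] holders={T1,T2,T3}
Step 8: wait(T7) -> count=0 queue=[T7] holders={T1,T2,T3}
Step 9: signal(T2) -> count=0 queue=[] holders={T1,T3,T7}
Step 10: signal(T3) -> count=1 queue=[] holders={T1,T7}
Step 11: wait(T4) -> count=0 queue=[] holders={T1,T4,T7}
Step 12: signal(T7) -> count=1 queue=[] holders={T1,T4}
Step 13: signal(T4) -> count=2 queue=[] holders={T1}
Step 14: wait(T7) -> count=1 queue=[] holders={T1,T7}
Step 15: wait(T5) -> count=0 queue=[] holders={T1,T5,T7}
Final holders: {T1,T5,T7} -> T3 not in holders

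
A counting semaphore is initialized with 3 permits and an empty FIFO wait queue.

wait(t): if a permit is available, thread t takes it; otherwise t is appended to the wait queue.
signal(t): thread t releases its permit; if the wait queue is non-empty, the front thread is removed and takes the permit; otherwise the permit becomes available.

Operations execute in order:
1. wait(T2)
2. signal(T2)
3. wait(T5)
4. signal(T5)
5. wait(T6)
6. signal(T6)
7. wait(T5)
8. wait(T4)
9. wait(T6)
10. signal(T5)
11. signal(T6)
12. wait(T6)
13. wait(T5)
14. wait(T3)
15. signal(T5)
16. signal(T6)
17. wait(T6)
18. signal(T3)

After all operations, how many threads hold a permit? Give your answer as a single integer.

Answer: 2

Derivation:
Step 1: wait(T2) -> count=2 queue=[] holders={T2}
Step 2: signal(T2) -> count=3 queue=[] holders={none}
Step 3: wait(T5) -> count=2 queue=[] holders={T5}
Step 4: signal(T5) -> count=3 queue=[] holders={none}
Step 5: wait(T6) -> count=2 queue=[] holders={T6}
Step 6: signal(T6) -> count=3 queue=[] holders={none}
Step 7: wait(T5) -> count=2 queue=[] holders={T5}
Step 8: wait(T4) -> count=1 queue=[] holders={T4,T5}
Step 9: wait(T6) -> count=0 queue=[] holders={T4,T5,T6}
Step 10: signal(T5) -> count=1 queue=[] holders={T4,T6}
Step 11: signal(T6) -> count=2 queue=[] holders={T4}
Step 12: wait(T6) -> count=1 queue=[] holders={T4,T6}
Step 13: wait(T5) -> count=0 queue=[] holders={T4,T5,T6}
Step 14: wait(T3) -> count=0 queue=[T3] holders={T4,T5,T6}
Step 15: signal(T5) -> count=0 queue=[] holders={T3,T4,T6}
Step 16: signal(T6) -> count=1 queue=[] holders={T3,T4}
Step 17: wait(T6) -> count=0 queue=[] holders={T3,T4,T6}
Step 18: signal(T3) -> count=1 queue=[] holders={T4,T6}
Final holders: {T4,T6} -> 2 thread(s)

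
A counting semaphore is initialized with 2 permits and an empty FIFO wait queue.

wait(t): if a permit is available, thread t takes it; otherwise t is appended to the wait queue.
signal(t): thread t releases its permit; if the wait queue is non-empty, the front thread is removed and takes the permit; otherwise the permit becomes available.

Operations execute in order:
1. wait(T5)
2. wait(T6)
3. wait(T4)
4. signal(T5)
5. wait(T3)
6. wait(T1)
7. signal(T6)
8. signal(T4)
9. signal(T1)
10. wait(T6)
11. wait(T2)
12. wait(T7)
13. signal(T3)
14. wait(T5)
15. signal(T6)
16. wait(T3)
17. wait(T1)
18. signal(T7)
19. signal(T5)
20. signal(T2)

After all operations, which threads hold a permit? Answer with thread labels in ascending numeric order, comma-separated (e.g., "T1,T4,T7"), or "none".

Answer: T1,T3

Derivation:
Step 1: wait(T5) -> count=1 queue=[] holders={T5}
Step 2: wait(T6) -> count=0 queue=[] holders={T5,T6}
Step 3: wait(T4) -> count=0 queue=[T4] holders={T5,T6}
Step 4: signal(T5) -> count=0 queue=[] holders={T4,T6}
Step 5: wait(T3) -> count=0 queue=[T3] holders={T4,T6}
Step 6: wait(T1) -> count=0 queue=[T3,T1] holders={T4,T6}
Step 7: signal(T6) -> count=0 queue=[T1] holders={T3,T4}
Step 8: signal(T4) -> count=0 queue=[] holders={T1,T3}
Step 9: signal(T1) -> count=1 queue=[] holders={T3}
Step 10: wait(T6) -> count=0 queue=[] holders={T3,T6}
Step 11: wait(T2) -> count=0 queue=[T2] holders={T3,T6}
Step 12: wait(T7) -> count=0 queue=[T2,T7] holders={T3,T6}
Step 13: signal(T3) -> count=0 queue=[T7] holders={T2,T6}
Step 14: wait(T5) -> count=0 queue=[T7,T5] holders={T2,T6}
Step 15: signal(T6) -> count=0 queue=[T5] holders={T2,T7}
Step 16: wait(T3) -> count=0 queue=[T5,T3] holders={T2,T7}
Step 17: wait(T1) -> count=0 queue=[T5,T3,T1] holders={T2,T7}
Step 18: signal(T7) -> count=0 queue=[T3,T1] holders={T2,T5}
Step 19: signal(T5) -> count=0 queue=[T1] holders={T2,T3}
Step 20: signal(T2) -> count=0 queue=[] holders={T1,T3}
Final holders: T1,T3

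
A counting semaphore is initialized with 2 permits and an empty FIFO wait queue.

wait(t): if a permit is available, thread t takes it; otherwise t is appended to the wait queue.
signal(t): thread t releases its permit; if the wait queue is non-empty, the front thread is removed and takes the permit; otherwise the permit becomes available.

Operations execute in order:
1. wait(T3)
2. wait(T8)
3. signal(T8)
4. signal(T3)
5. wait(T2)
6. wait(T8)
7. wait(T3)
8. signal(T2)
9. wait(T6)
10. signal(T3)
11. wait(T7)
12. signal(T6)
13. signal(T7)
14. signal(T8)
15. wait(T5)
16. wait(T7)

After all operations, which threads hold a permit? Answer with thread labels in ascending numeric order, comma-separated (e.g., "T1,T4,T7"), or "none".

Step 1: wait(T3) -> count=1 queue=[] holders={T3}
Step 2: wait(T8) -> count=0 queue=[] holders={T3,T8}
Step 3: signal(T8) -> count=1 queue=[] holders={T3}
Step 4: signal(T3) -> count=2 queue=[] holders={none}
Step 5: wait(T2) -> count=1 queue=[] holders={T2}
Step 6: wait(T8) -> count=0 queue=[] holders={T2,T8}
Step 7: wait(T3) -> count=0 queue=[T3] holders={T2,T8}
Step 8: signal(T2) -> count=0 queue=[] holders={T3,T8}
Step 9: wait(T6) -> count=0 queue=[T6] holders={T3,T8}
Step 10: signal(T3) -> count=0 queue=[] holders={T6,T8}
Step 11: wait(T7) -> count=0 queue=[T7] holders={T6,T8}
Step 12: signal(T6) -> count=0 queue=[] holders={T7,T8}
Step 13: signal(T7) -> count=1 queue=[] holders={T8}
Step 14: signal(T8) -> count=2 queue=[] holders={none}
Step 15: wait(T5) -> count=1 queue=[] holders={T5}
Step 16: wait(T7) -> count=0 queue=[] holders={T5,T7}
Final holders: T5,T7

Answer: T5,T7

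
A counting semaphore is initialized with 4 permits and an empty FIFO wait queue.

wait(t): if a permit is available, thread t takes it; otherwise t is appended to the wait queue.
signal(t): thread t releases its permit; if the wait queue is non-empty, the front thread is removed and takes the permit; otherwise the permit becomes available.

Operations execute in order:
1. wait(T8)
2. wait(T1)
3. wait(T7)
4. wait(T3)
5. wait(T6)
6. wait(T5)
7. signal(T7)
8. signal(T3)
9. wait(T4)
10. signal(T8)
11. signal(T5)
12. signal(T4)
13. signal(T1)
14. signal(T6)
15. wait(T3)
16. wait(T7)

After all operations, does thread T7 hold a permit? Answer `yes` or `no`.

Answer: yes

Derivation:
Step 1: wait(T8) -> count=3 queue=[] holders={T8}
Step 2: wait(T1) -> count=2 queue=[] holders={T1,T8}
Step 3: wait(T7) -> count=1 queue=[] holders={T1,T7,T8}
Step 4: wait(T3) -> count=0 queue=[] holders={T1,T3,T7,T8}
Step 5: wait(T6) -> count=0 queue=[T6] holders={T1,T3,T7,T8}
Step 6: wait(T5) -> count=0 queue=[T6,T5] holders={T1,T3,T7,T8}
Step 7: signal(T7) -> count=0 queue=[T5] holders={T1,T3,T6,T8}
Step 8: signal(T3) -> count=0 queue=[] holders={T1,T5,T6,T8}
Step 9: wait(T4) -> count=0 queue=[T4] holders={T1,T5,T6,T8}
Step 10: signal(T8) -> count=0 queue=[] holders={T1,T4,T5,T6}
Step 11: signal(T5) -> count=1 queue=[] holders={T1,T4,T6}
Step 12: signal(T4) -> count=2 queue=[] holders={T1,T6}
Step 13: signal(T1) -> count=3 queue=[] holders={T6}
Step 14: signal(T6) -> count=4 queue=[] holders={none}
Step 15: wait(T3) -> count=3 queue=[] holders={T3}
Step 16: wait(T7) -> count=2 queue=[] holders={T3,T7}
Final holders: {T3,T7} -> T7 in holders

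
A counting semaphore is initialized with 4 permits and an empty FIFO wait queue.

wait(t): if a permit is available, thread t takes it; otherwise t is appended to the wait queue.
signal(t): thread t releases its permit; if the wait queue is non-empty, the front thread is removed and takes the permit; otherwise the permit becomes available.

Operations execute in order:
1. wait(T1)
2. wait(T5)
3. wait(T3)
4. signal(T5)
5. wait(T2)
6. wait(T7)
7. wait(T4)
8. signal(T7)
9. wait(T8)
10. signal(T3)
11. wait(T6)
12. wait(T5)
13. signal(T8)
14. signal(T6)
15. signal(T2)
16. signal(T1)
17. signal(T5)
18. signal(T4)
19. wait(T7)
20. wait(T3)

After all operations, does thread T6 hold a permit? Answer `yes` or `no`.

Answer: no

Derivation:
Step 1: wait(T1) -> count=3 queue=[] holders={T1}
Step 2: wait(T5) -> count=2 queue=[] holders={T1,T5}
Step 3: wait(T3) -> count=1 queue=[] holders={T1,T3,T5}
Step 4: signal(T5) -> count=2 queue=[] holders={T1,T3}
Step 5: wait(T2) -> count=1 queue=[] holders={T1,T2,T3}
Step 6: wait(T7) -> count=0 queue=[] holders={T1,T2,T3,T7}
Step 7: wait(T4) -> count=0 queue=[T4] holders={T1,T2,T3,T7}
Step 8: signal(T7) -> count=0 queue=[] holders={T1,T2,T3,T4}
Step 9: wait(T8) -> count=0 queue=[T8] holders={T1,T2,T3,T4}
Step 10: signal(T3) -> count=0 queue=[] holders={T1,T2,T4,T8}
Step 11: wait(T6) -> count=0 queue=[T6] holders={T1,T2,T4,T8}
Step 12: wait(T5) -> count=0 queue=[T6,T5] holders={T1,T2,T4,T8}
Step 13: signal(T8) -> count=0 queue=[T5] holders={T1,T2,T4,T6}
Step 14: signal(T6) -> count=0 queue=[] holders={T1,T2,T4,T5}
Step 15: signal(T2) -> count=1 queue=[] holders={T1,T4,T5}
Step 16: signal(T1) -> count=2 queue=[] holders={T4,T5}
Step 17: signal(T5) -> count=3 queue=[] holders={T4}
Step 18: signal(T4) -> count=4 queue=[] holders={none}
Step 19: wait(T7) -> count=3 queue=[] holders={T7}
Step 20: wait(T3) -> count=2 queue=[] holders={T3,T7}
Final holders: {T3,T7} -> T6 not in holders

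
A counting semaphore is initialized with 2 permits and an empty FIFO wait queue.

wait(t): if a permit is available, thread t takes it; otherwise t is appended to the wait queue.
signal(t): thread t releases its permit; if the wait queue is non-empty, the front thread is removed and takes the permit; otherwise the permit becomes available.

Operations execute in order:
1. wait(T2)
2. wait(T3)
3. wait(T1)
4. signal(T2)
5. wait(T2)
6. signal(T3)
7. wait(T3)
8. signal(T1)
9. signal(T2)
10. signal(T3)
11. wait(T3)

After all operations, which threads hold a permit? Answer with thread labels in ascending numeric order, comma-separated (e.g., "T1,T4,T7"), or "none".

Step 1: wait(T2) -> count=1 queue=[] holders={T2}
Step 2: wait(T3) -> count=0 queue=[] holders={T2,T3}
Step 3: wait(T1) -> count=0 queue=[T1] holders={T2,T3}
Step 4: signal(T2) -> count=0 queue=[] holders={T1,T3}
Step 5: wait(T2) -> count=0 queue=[T2] holders={T1,T3}
Step 6: signal(T3) -> count=0 queue=[] holders={T1,T2}
Step 7: wait(T3) -> count=0 queue=[T3] holders={T1,T2}
Step 8: signal(T1) -> count=0 queue=[] holders={T2,T3}
Step 9: signal(T2) -> count=1 queue=[] holders={T3}
Step 10: signal(T3) -> count=2 queue=[] holders={none}
Step 11: wait(T3) -> count=1 queue=[] holders={T3}
Final holders: T3

Answer: T3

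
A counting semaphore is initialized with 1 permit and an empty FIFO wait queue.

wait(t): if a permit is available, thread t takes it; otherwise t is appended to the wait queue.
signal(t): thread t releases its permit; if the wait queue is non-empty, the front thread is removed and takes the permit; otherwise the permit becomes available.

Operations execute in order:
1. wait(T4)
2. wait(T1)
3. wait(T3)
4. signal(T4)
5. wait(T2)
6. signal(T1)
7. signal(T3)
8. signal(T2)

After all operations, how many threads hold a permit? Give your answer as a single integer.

Answer: 0

Derivation:
Step 1: wait(T4) -> count=0 queue=[] holders={T4}
Step 2: wait(T1) -> count=0 queue=[T1] holders={T4}
Step 3: wait(T3) -> count=0 queue=[T1,T3] holders={T4}
Step 4: signal(T4) -> count=0 queue=[T3] holders={T1}
Step 5: wait(T2) -> count=0 queue=[T3,T2] holders={T1}
Step 6: signal(T1) -> count=0 queue=[T2] holders={T3}
Step 7: signal(T3) -> count=0 queue=[] holders={T2}
Step 8: signal(T2) -> count=1 queue=[] holders={none}
Final holders: {none} -> 0 thread(s)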